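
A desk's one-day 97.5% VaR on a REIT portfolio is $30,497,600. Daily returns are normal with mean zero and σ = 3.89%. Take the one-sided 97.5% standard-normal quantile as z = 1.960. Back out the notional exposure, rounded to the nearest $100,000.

VaR as a fraction of value: z·σ = 1.960 × 3.89% = 7.6244%.
Position = $30,497,600 / 0.076244 = $400,000,000.

$400,000,000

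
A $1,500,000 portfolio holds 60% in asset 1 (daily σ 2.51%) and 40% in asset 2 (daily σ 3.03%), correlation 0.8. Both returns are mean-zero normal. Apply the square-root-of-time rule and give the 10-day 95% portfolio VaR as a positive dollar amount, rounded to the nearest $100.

$201,300

σ_p = √(0.6²·2.51² + 0.4²·3.03² + 2·0.8·0.6·0.4·2.51·3.03) = 2.580%.
σ_{10d} = 2.580% × √10 = 8.159%.
z(95%) = 1.645.
VaR = 1.645 × 8.159% = 13.422%; on $1,500,000 that is $201,330.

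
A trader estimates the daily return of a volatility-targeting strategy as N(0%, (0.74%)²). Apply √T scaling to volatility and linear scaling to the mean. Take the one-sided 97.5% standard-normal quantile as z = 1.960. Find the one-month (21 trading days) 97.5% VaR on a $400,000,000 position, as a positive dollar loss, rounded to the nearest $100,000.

σ_{21d} = 0.74% × √21 = 3.391%.
VaR = 1.960 × 3.391% = 6.646%.
On $400,000,000: 0.06646 × $400,000,000 = $26,584,000.

$26,600,000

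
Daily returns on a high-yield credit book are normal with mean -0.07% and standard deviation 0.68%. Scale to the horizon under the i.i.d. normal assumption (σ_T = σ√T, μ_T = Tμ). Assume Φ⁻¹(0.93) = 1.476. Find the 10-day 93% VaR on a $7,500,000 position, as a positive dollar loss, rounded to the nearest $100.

$290,500

σ_{10d} = 0.68% × √10 = 2.150%; μ_{10d} = 10 × -0.07% = -0.700%.
VaR = −(-0.700%) + 1.476 × 2.150% = 3.873%.
On $7,500,000: 0.03873 × $7,500,000 = $290,475.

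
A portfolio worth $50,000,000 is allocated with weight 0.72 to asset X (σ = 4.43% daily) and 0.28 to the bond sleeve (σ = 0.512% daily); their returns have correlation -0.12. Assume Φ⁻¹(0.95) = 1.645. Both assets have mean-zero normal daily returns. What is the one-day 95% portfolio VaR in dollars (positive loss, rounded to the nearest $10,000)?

$2,610,000

σ_p² = 0.72²·4.43² + 0.28²·0.512² + 2·-0.12·0.72·0.28·4.43·0.512 = 10.0844 (%²).
σ_p = √10.0844 = 3.176%.
VaR = 1.645 × 3.176% = 5.225%; on $50,000,000 that is $2,612,500.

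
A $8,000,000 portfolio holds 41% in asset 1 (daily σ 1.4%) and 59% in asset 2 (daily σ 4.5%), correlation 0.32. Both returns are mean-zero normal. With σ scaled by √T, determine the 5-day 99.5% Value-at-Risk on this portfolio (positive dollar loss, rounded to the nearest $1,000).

$1,332,000

σ_p = √(0.41²·1.4² + 0.59²·4.5² + 2·0.32·0.41·0.59·1.4·4.5) = 2.890%.
σ_{5d} = 2.890% × √5 = 6.462%.
z(99.5%) = 2.576.
VaR = 2.576 × 6.462% = 16.646%; on $8,000,000 that is $1,331,680.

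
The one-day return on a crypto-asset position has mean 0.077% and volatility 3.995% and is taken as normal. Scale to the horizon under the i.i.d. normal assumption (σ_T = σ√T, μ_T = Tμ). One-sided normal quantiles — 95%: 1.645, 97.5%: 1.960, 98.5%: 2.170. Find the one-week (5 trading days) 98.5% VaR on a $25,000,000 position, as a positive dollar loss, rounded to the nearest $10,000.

σ_{5d} = 3.995% × √5 = 8.933%; μ_{5d} = 5 × 0.077% = 0.385%.
VaR = −(0.385%) + 2.170 × 8.933% = 19.000%.
On $25,000,000: 0.19000 × $25,000,000 = $4,750,000.

$4,750,000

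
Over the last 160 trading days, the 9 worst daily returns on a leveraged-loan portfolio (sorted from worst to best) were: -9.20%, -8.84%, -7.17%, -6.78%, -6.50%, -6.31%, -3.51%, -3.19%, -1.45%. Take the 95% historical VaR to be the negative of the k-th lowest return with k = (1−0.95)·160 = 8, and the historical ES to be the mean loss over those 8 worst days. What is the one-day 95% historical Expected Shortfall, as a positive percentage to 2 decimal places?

6.44%

The 8 worst returns sum to -51.50%.
ES = −(-51.50%) / 8 = 6.4375% ≈ 6.44%.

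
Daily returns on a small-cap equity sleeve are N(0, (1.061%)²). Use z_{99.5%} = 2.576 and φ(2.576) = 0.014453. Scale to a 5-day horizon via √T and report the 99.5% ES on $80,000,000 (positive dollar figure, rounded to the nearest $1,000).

$5,486,000

σ_{5d} = 1.061% × √5 = 2.372%.
ES multiplier = φ(z)/(1−α) = 0.014453/0.005 = 2.891.
ES = 2.372% × 2.891 = 6.857%; on $80,000,000: $5,485,600.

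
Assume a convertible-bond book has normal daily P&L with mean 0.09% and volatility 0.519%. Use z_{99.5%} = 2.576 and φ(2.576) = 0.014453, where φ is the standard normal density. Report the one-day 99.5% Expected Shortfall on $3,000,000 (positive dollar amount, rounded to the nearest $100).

Tail multiplier: φ(z)/(1−α) = 0.014453 / 0.005 = 2.891.
ES = −(0.09%) + 0.519% × 2.891 = 1.410%.
On $3,000,000: 0.01410 × $3,000,000 = $42,300.

$42,300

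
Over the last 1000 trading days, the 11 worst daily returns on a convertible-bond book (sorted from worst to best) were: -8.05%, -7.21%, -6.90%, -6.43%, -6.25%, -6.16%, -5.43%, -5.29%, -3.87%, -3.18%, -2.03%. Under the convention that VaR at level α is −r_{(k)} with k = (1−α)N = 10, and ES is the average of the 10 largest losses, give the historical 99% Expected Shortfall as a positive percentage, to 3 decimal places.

The 10 worst returns sum to -58.77%.
ES = −(-58.77%) / 10 = 5.877%.

5.877%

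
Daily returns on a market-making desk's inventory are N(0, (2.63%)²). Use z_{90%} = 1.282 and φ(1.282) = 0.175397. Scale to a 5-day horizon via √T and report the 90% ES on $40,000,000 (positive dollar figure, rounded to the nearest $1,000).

$4,126,000

σ_{5d} = 2.63% × √5 = 5.881%.
ES multiplier = φ(z)/(1−α) = 0.175397/0.1 = 1.754.
ES = 5.881% × 1.754 = 10.315%; on $40,000,000: $4,126,000.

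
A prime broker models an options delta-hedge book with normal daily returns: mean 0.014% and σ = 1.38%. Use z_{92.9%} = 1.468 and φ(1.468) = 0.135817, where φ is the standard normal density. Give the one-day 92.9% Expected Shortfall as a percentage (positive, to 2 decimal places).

Tail multiplier: φ(z)/(1−α) = 0.135817 / 0.071 = 1.913.
ES = −(0.014%) + 1.38% × 1.913 = 2.626%.

2.63%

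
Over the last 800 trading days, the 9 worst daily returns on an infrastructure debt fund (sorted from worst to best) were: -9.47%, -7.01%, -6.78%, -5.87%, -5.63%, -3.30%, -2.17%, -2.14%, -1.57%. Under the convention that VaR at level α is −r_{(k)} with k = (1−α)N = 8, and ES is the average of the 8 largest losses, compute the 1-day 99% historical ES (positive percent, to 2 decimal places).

The 8 worst returns sum to -42.37%.
ES = −(-42.37%) / 8 = 5.29625% ≈ 5.30%.

5.30%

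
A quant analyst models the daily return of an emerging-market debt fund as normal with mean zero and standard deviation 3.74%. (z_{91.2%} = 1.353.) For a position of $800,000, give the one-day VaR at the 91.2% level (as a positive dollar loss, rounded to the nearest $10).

$40,480

VaR = z·σ = 1.353 × 3.74% = 5.060%.
On $800,000: 0.05060 × $800,000 = $40,480.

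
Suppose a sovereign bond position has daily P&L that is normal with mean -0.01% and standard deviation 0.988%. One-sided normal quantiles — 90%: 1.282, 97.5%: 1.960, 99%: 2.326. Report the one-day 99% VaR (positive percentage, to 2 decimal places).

VaR = −μ + z·σ = −(-0.01%) + 2.326 × 0.988% = 2.308%.

2.31%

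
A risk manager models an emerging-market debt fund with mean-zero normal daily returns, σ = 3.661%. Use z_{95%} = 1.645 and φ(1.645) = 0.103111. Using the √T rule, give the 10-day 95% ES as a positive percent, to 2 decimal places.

σ_{10d} = 3.661% × √10 = 11.577%.
ES multiplier = φ(z)/(1−α) = 0.103111/0.05 = 2.062.
ES = 11.577% × 2.062 = 23.872%.

23.87%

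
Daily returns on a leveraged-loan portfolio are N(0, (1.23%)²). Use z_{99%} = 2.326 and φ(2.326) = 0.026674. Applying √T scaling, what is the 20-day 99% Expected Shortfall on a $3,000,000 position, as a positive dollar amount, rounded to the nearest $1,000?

σ_{20d} = 1.23% × √20 = 5.501%.
ES multiplier = φ(z)/(1−α) = 0.026674/0.01 = 2.667.
ES = 5.501% × 2.667 = 14.671%; on $3,000,000: $440,130.

$440,000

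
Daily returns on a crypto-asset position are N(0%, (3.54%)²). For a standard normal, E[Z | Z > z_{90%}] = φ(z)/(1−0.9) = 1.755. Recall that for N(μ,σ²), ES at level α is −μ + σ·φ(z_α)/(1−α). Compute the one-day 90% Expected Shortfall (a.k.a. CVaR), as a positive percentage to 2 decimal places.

ES = 3.54% × 1.755 = 6.213%.

6.21%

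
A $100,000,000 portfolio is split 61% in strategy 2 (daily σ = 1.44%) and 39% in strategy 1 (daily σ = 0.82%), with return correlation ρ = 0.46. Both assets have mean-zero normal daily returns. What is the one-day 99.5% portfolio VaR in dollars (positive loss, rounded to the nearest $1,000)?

σ_p² = 0.61²·1.44² + 0.39²·0.82² + 2·0.46·0.61·0.39·1.44·0.82 = 1.1323 (%²).
σ_p = √1.1323 = 1.064%.
At 99.5%, z = 2.576.
VaR = 2.576 × 1.064% = 2.741%; on $100,000,000 that is $2,741,000.

$2,741,000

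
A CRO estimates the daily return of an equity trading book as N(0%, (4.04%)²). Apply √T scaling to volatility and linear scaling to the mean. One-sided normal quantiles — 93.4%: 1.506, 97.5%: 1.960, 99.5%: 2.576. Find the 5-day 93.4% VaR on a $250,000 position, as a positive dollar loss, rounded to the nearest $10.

$34,010

σ_{5d} = 4.04% × √5 = 9.034%.
VaR = 1.506 × 9.034% = 13.605%.
On $250,000: 0.13605 × $250,000 = $34,012.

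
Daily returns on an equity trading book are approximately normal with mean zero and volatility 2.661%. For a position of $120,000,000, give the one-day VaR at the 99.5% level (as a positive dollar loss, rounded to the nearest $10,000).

At 99.5% one-sided, z = 2.576.
VaR = z·σ = 2.576 × 2.661% = 6.855%.
On $120,000,000: 0.06855 × $120,000,000 = $8,226,000.

$8,230,000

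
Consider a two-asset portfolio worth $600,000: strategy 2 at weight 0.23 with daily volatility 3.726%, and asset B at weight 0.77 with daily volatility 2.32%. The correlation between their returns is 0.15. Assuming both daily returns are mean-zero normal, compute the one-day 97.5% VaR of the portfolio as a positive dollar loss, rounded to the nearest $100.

σ_p² = 0.23²·3.726² + 0.77²·2.32² + 2·0.15·0.23·0.77·3.726·2.32 = 4.3849 (%²).
σ_p = √4.3849 = 2.094%.
At 97.5%, z = 1.960.
VaR = 1.960 × 2.094% = 4.104%; on $600,000 that is $24,624.

$24,600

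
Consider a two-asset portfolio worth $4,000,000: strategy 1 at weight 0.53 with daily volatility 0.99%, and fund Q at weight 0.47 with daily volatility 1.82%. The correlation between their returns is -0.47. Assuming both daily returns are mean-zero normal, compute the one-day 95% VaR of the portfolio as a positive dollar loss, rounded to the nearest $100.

$50,300

σ_p² = 0.53²·0.99² + 0.47²·1.82² + 2·-0.47·0.53·0.47·0.99·1.82 = 0.5851 (%²).
σ_p = √0.5851 = 0.765%.
At 95%, z = 1.645.
VaR = 1.645 × 0.765% = 1.258%; on $4,000,000 that is $50,320.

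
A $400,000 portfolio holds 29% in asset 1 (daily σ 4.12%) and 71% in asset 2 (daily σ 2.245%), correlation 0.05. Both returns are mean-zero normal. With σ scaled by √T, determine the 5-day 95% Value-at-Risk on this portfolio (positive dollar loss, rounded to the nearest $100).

$30,000

σ_p = √(0.29²·4.12² + 0.71²·2.245² + 2·0.05·0.29·0.71·4.12·2.245) = 2.039%.
σ_{5d} = 2.039% × √5 = 4.559%.
z(95%) = 1.645.
VaR = 1.645 × 4.559% = 7.500%; on $400,000 that is $30,000.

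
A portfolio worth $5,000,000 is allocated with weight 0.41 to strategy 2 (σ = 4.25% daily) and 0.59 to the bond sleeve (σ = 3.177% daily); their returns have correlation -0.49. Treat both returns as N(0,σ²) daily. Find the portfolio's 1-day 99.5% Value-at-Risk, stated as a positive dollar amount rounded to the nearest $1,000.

σ_p² = 0.41²·4.25² + 0.59²·3.177² + 2·-0.49·0.41·0.59·4.25·3.177 = 3.3489 (%²).
σ_p = √3.3489 = 1.830%.
At 99.5%, z = 2.576.
VaR = 2.576 × 1.830% = 4.714%; on $5,000,000 that is $235,700.

$236,000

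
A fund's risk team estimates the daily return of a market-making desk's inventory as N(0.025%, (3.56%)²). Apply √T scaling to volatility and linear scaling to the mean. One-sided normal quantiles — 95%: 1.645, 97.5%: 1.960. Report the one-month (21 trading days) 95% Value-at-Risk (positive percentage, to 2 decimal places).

σ_{21d} = 3.56% × √21 = 16.314%; μ_{21d} = 21 × 0.025% = 0.525%.
VaR = −(0.525%) + 1.645 × 16.314% = 26.312%.

26.31%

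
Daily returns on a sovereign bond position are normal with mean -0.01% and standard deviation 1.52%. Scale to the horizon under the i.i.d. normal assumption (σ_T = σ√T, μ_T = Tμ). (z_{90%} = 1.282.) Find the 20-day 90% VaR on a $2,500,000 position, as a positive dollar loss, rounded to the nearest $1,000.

σ_{20d} = 1.52% × √20 = 6.798%; μ_{20d} = 20 × -0.01% = -0.200%.
VaR = −(-0.200%) + 1.282 × 6.798% = 8.915%.
On $2,500,000: 0.08915 × $2,500,000 = $222,875.

$223,000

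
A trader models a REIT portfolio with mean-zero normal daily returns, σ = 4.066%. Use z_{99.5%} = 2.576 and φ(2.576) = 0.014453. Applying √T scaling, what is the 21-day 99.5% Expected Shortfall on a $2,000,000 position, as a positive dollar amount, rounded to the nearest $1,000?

σ_{21d} = 4.066% × √21 = 18.633%.
ES multiplier = φ(z)/(1−α) = 0.014453/0.005 = 2.891.
ES = 18.633% × 2.891 = 53.868%; on $2,000,000: $1,077,360.

$1,077,000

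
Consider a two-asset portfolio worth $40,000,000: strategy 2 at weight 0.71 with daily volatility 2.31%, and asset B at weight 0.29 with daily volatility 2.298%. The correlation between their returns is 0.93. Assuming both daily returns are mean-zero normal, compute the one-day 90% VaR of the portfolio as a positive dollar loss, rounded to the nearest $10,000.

$1,170,000

σ_p² = 0.71²·2.31² + 0.29²·2.298² + 2·0.93·0.71·0.29·2.31·2.298 = 5.1670 (%²).
σ_p = √5.1670 = 2.273%.
At 90%, z = 1.282.
VaR = 1.282 × 2.273% = 2.914%; on $40,000,000 that is $1,165,600.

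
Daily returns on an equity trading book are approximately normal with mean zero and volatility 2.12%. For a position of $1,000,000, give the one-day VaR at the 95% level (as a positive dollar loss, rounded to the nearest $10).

$34,870

At 95% one-sided, z = 1.645.
VaR = z·σ = 1.645 × 2.12% = 3.487%.
On $1,000,000: 0.03487 × $1,000,000 = $34,870.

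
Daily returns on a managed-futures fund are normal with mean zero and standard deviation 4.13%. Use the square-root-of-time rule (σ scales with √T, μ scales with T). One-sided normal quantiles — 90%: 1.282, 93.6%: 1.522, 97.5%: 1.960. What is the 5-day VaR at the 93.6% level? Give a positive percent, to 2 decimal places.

σ_{5d} = 4.13% × √5 = 9.235%.
VaR = 1.522 × 9.235% = 14.056%.

14.06%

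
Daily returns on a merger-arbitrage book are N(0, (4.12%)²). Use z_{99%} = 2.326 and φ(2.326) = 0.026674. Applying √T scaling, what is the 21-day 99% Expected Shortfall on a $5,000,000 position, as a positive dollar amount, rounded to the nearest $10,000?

$2,520,000

σ_{21d} = 4.12% × √21 = 18.880%.
ES multiplier = φ(z)/(1−α) = 0.026674/0.01 = 2.667.
ES = 18.880% × 2.667 = 50.353%; on $5,000,000: $2,517,650.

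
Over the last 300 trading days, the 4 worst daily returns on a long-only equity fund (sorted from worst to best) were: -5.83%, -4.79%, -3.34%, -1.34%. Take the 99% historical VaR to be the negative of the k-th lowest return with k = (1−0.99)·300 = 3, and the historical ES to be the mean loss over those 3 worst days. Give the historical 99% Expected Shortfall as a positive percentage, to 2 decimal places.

The 3 worst returns sum to -13.96%.
ES = −(-13.96%) / 3 = 4.6533…% ≈ 4.65%.

4.65%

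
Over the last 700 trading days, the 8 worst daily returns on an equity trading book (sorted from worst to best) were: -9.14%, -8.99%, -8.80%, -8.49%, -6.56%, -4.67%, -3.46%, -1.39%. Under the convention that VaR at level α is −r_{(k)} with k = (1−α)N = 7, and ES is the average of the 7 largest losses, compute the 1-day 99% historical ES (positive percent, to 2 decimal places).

7.16%

The 7 worst returns sum to -50.11%.
ES = −(-50.11%) / 7 = 7.1585…% ≈ 7.16%.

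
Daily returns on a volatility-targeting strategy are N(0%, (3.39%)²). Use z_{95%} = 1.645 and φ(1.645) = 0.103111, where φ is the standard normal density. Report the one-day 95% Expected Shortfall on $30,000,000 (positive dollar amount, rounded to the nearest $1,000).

$2,097,000

Tail multiplier: φ(z)/(1−α) = 0.103111 / 0.05 = 2.062.
ES = 3.39% × 2.062 = 6.990%.
On $30,000,000: 0.06990 × $30,000,000 = $2,097,000.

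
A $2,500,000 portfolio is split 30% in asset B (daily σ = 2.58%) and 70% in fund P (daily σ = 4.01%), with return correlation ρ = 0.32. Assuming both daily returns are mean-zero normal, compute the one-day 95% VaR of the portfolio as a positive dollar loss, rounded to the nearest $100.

σ_p² = 0.3²·2.58² + 0.7²·4.01² + 2·0.32·0.3·0.7·2.58·4.01 = 9.8688 (%²).
σ_p = √9.8688 = 3.141%.
At 95%, z = 1.645.
VaR = 1.645 × 3.141% = 5.167%; on $2,500,000 that is $129,175.

$129,200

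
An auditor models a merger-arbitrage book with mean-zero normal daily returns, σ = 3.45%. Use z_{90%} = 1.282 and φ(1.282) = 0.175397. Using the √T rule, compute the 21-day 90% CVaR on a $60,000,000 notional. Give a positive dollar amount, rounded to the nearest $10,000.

$16,640,000

σ_{21d} = 3.45% × √21 = 15.810%.
ES multiplier = φ(z)/(1−α) = 0.175397/0.1 = 1.754.
ES = 15.810% × 1.754 = 27.731%; on $60,000,000: $16,638,600.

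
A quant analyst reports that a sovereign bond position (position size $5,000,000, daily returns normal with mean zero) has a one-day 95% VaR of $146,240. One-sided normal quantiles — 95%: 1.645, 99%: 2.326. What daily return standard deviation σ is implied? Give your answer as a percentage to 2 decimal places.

1.78%

VaR as a fraction: $146,240 / $5,000,000 = 2.925%.
σ = VaR / z = 2.925% / 1.645 = 1.778%.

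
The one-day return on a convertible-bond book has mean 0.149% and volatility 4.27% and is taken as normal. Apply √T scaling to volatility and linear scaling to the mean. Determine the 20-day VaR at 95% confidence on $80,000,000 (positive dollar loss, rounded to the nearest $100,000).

At 95%, z = 1.645.
σ_{20d} = 4.27% × √20 = 19.096%; μ_{20d} = 20 × 0.149% = 2.980%.
VaR = −(2.980%) + 1.645 × 19.096% = 28.433%.
On $80,000,000: 0.28433 × $80,000,000 = $22,746,400.

$22,700,000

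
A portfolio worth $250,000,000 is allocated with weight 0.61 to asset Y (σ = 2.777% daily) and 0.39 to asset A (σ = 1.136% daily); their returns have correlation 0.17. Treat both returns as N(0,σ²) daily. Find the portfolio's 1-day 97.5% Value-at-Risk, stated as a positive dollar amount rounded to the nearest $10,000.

$8,930,000

σ_p² = 0.61²·2.777² + 0.39²·1.136² + 2·0.17·0.61·0.39·2.777·1.136 = 3.3210 (%²).
σ_p = √3.3210 = 1.822%.
At 97.5%, z = 1.960.
VaR = 1.960 × 1.822% = 3.571%; on $250,000,000 that is $8,927,500.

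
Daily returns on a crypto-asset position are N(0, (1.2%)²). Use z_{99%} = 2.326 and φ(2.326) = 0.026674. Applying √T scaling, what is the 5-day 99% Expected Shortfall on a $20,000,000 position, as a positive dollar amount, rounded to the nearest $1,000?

$1,431,000

σ_{5d} = 1.2% × √5 = 2.683%.
ES multiplier = φ(z)/(1−α) = 0.026674/0.01 = 2.667.
ES = 2.683% × 2.667 = 7.156%; on $20,000,000: $1,431,200.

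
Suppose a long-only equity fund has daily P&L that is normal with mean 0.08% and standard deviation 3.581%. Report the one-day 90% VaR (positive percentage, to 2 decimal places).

At 90% one-sided, z = 1.282.
VaR = −μ + z·σ = −(0.08%) + 1.282 × 3.581% = 4.511%.

4.51%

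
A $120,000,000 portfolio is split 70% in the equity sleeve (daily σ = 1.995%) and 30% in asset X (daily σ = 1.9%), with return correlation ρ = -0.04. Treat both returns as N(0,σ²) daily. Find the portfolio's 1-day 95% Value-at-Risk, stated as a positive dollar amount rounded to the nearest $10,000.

$2,940,000

σ_p² = 0.7²·1.995² + 0.3²·1.9² + 2·-0.04·0.7·0.3·1.995·1.9 = 2.2114 (%²).
σ_p = √2.2114 = 1.487%.
At 95%, z = 1.645.
VaR = 1.645 × 1.487% = 2.446%; on $120,000,000 that is $2,935,200.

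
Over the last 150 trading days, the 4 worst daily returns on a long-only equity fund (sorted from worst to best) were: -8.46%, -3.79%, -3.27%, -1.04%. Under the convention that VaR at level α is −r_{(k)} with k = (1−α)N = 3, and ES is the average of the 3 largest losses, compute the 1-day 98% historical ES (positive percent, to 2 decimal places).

5.17%

The 3 worst returns sum to -15.52%.
ES = −(-15.52%) / 3 = 5.1733…% ≈ 5.17%.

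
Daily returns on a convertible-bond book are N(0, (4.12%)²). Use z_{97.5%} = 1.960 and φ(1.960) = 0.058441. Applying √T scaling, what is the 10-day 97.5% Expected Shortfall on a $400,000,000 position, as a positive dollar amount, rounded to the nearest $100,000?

$121,800,000

σ_{10d} = 4.12% × √10 = 13.029%.
ES multiplier = φ(z)/(1−α) = 0.058441/0.025 = 2.338.
ES = 13.029% × 2.338 = 30.462%; on $400,000,000: $121,848,000.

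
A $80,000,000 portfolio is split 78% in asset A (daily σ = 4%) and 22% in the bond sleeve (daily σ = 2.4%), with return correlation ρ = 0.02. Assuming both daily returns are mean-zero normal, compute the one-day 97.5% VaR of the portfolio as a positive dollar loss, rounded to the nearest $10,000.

σ_p² = 0.78²·4² + 0.22²·2.4² + 2·0.02·0.78·0.22·4·2.4 = 10.0791 (%²).
σ_p = √10.0791 = 3.175%.
At 97.5%, z = 1.960.
VaR = 1.960 × 3.175% = 6.223%; on $80,000,000 that is $4,978,400.

$4,980,000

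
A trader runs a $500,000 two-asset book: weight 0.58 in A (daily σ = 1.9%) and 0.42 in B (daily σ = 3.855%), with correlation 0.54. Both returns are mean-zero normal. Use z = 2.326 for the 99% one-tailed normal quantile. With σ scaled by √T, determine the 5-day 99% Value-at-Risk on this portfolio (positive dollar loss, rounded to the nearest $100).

σ_p = √(0.58²·1.9² + 0.42²·3.855² + 2·0.54·0.58·0.42·1.9·3.855) = 2.401%.
σ_{5d} = 2.401% × √5 = 5.369%.
VaR = 2.326 × 5.369% = 12.488%; on $500,000 that is $62,440.

$62,400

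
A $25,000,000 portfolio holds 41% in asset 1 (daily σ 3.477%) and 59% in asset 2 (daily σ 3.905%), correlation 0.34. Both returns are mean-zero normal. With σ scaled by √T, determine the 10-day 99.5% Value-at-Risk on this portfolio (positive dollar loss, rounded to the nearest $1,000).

σ_p = √(0.41²·3.477² + 0.59²·3.905² + 2·0.34·0.41·0.59·3.477·3.905) = 3.094%.
σ_{10d} = 3.094% × √10 = 9.784%.
z(99.5%) = 2.576.
VaR = 2.576 × 9.784% = 25.204%; on $25,000,000 that is $6,301,000.

$6,301,000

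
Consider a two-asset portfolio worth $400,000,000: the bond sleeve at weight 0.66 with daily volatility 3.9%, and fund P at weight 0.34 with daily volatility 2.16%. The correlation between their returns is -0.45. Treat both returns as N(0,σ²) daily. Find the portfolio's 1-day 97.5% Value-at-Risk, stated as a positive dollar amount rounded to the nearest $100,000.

σ_p² = 0.66²·3.9² + 0.34²·2.16² + 2·-0.45·0.66·0.34·3.9·2.16 = 5.4635 (%²).
σ_p = √5.4635 = 2.337%.
At 97.5%, z = 1.960.
VaR = 1.960 × 2.337% = 4.581%; on $400,000,000 that is $18,324,000.

$18,300,000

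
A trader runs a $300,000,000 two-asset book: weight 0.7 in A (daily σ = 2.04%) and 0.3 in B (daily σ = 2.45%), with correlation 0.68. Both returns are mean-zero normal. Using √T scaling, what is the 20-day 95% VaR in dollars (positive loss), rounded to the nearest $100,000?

$44,200,000

σ_p = √(0.7²·2.04² + 0.3²·2.45² + 2·0.68·0.7·0.3·2.04·2.45) = 2.002%.
σ_{20d} = 2.002% × √20 = 8.953%.
z(95%) = 1.645.
VaR = 1.645 × 8.953% = 14.728%; on $300,000,000 that is $44,184,000.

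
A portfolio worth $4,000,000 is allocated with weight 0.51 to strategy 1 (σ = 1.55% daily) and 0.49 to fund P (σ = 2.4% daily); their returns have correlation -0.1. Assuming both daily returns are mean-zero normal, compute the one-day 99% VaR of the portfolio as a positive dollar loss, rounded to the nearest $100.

σ_p² = 0.51²·1.55² + 0.49²·2.4² + 2·-0.1·0.51·0.49·1.55·2.4 = 1.8219 (%²).
σ_p = √1.8219 = 1.350%.
At 99%, z = 2.326.
VaR = 2.326 × 1.350% = 3.140%; on $4,000,000 that is $125,600.

$125,600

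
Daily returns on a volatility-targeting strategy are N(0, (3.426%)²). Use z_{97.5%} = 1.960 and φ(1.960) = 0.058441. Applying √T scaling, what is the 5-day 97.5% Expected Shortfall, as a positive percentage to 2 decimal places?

σ_{5d} = 3.426% × √5 = 7.661%.
ES multiplier = φ(z)/(1−α) = 0.058441/0.025 = 2.338.
ES = 7.661% × 2.338 = 17.911%.

17.91%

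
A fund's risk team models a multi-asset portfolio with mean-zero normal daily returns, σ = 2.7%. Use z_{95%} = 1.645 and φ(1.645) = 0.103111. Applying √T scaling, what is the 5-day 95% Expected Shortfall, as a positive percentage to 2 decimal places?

12.45%

σ_{5d} = 2.7% × √5 = 6.037%.
ES multiplier = φ(z)/(1−α) = 0.103111/0.05 = 2.062.
ES = 6.037% × 2.062 = 12.448%.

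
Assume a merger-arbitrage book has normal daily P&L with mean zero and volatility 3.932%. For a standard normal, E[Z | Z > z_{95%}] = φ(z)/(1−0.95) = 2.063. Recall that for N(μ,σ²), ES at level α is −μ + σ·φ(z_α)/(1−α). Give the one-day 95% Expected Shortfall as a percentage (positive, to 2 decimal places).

ES = 3.932% × 2.063 = 8.112%.

8.11%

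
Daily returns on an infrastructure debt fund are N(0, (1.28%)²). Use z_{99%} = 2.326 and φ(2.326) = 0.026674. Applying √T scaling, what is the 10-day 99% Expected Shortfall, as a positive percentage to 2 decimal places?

10.80%

σ_{10d} = 1.28% × √10 = 4.048%.
ES multiplier = φ(z)/(1−α) = 0.026674/0.01 = 2.667.
ES = 4.048% × 2.667 = 10.796%.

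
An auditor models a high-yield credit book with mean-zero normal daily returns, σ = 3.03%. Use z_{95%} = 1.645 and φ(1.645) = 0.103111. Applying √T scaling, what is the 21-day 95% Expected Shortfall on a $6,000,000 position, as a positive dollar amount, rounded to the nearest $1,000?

$1,718,000

σ_{21d} = 3.03% × √21 = 13.885%.
ES multiplier = φ(z)/(1−α) = 0.103111/0.05 = 2.062.
ES = 13.885% × 2.062 = 28.631%; on $6,000,000: $1,717,860.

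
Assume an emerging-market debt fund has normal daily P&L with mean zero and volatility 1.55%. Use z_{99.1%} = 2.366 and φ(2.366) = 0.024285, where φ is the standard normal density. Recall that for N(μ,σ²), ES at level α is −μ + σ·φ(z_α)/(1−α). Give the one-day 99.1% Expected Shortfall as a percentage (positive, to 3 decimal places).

Tail multiplier: φ(z)/(1−α) = 0.024285 / 0.009 = 2.698.
ES = 1.55% × 2.698 = 4.182%.

4.182%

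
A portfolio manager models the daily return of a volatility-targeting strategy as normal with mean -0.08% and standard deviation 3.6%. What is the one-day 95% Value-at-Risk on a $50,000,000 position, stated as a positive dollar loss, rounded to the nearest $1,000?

$3,001,000

At 95% one-sided, z = 1.645.
VaR = −μ + z·σ = −(-0.08%) + 1.645 × 3.6% = 6.002%.
On $50,000,000: 0.06002 × $50,000,000 = $3,001,000.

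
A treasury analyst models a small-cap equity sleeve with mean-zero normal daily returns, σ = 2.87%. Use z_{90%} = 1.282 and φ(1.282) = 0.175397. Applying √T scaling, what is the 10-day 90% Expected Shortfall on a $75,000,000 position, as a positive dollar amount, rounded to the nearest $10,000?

$11,940,000

σ_{10d} = 2.87% × √10 = 9.076%.
ES multiplier = φ(z)/(1−α) = 0.175397/0.1 = 1.754.
ES = 9.076% × 1.754 = 15.919%; on $75,000,000: $11,939,250.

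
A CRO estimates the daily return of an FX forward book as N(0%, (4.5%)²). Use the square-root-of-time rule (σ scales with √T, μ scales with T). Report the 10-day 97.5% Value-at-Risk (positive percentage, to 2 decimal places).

27.89%

At 97.5%, z = 1.960.
σ_{10d} = 4.5% × √10 = 14.230%.
VaR = 1.960 × 14.230% = 27.891%.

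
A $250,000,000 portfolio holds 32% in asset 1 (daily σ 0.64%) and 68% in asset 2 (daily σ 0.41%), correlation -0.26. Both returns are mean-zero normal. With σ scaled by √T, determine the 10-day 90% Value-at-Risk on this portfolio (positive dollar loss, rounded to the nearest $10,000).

$3,040,000

σ_p = √(0.32²·0.64² + 0.68²·0.41² + 2·-0.26·0.32·0.68·0.64·0.41) = 0.300%.
σ_{10d} = 0.300% × √10 = 0.949%.
z(90%) = 1.282.
VaR = 1.282 × 0.949% = 1.217%; on $250,000,000 that is $3,042,500.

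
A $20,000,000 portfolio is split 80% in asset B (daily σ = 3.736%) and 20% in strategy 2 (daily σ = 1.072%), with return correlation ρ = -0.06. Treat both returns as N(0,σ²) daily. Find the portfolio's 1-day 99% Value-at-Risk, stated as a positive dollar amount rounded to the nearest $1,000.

$1,388,000

σ_p² = 0.8²·3.736² + 0.2²·1.072² + 2·-0.06·0.8·0.2·3.736·1.072 = 8.9020 (%²).
σ_p = √8.9020 = 2.984%.
At 99%, z = 2.326.
VaR = 2.326 × 2.984% = 6.941%; on $20,000,000 that is $1,388,200.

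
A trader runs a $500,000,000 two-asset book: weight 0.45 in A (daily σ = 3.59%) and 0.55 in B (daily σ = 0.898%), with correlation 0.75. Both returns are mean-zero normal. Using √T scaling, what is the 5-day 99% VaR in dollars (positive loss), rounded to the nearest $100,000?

σ_p = √(0.45²·3.59² + 0.55²·0.898² + 2·0.75·0.45·0.55·3.59·0.898) = 2.013%.
σ_{5d} = 2.013% × √5 = 4.501%.
z(99%) = 2.326.
VaR = 2.326 × 4.501% = 10.469%; on $500,000,000 that is $52,345,000.

$52,300,000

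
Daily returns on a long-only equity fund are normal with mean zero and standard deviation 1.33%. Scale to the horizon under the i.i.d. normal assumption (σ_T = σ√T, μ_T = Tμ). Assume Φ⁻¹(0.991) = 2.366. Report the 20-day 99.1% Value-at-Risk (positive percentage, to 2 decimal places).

σ_{20d} = 1.33% × √20 = 5.948%.
VaR = 2.366 × 5.948% = 14.073%.

14.07%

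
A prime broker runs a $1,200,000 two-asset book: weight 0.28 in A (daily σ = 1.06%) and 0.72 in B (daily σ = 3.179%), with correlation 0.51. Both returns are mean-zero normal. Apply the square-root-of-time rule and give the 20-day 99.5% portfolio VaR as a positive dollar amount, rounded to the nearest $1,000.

σ_p = √(0.28²·1.06² + 0.72²·3.179² + 2·0.51·0.28·0.72·1.06·3.179) = 2.454%.
σ_{20d} = 2.454% × √20 = 10.975%.
z(99.5%) = 2.576.
VaR = 2.576 × 10.975% = 28.272%; on $1,200,000 that is $339,264.

$339,000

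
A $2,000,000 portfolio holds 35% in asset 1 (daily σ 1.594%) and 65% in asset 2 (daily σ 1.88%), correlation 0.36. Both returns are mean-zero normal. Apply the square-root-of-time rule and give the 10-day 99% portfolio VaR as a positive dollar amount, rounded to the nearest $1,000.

$223,000

σ_p = √(0.35²·1.594² + 0.65²·1.88² + 2·0.36·0.35·0.65·1.594·1.88) = 1.515%.
σ_{10d} = 1.515% × √10 = 4.791%.
z(99%) = 2.326.
VaR = 2.326 × 4.791% = 11.144%; on $2,000,000 that is $222,880.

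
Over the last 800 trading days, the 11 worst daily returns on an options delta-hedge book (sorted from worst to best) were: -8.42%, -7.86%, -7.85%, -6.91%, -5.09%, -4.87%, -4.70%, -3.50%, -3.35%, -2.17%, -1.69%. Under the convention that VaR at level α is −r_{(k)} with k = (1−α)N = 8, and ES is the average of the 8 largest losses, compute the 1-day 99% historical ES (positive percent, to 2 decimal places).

6.15%

The 8 worst returns sum to -49.20%.
ES = −(-49.20%) / 8 = 6.15%.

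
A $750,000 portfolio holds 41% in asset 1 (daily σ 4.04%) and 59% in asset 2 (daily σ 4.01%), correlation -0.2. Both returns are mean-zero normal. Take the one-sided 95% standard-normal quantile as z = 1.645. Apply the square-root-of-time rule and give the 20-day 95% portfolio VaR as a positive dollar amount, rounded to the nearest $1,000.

σ_p = √(0.41²·4.04² + 0.59²·4.01² + 2·-0.2·0.41·0.59·4.04·4.01) = 2.603%.
σ_{20d} = 2.603% × √20 = 11.641%.
VaR = 1.645 × 11.641% = 19.149%; on $750,000 that is $143,618.

$144,000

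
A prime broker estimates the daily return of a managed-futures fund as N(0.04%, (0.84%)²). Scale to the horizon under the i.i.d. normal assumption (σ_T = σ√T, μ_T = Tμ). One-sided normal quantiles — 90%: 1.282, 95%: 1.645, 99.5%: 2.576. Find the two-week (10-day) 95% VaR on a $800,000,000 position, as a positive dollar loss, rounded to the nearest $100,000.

$31,800,000

σ_{10d} = 0.84% × √10 = 2.656%; μ_{10d} = 10 × 0.04% = 0.400%.
VaR = −(0.400%) + 1.645 × 2.656% = 3.969%.
On $800,000,000: 0.03969 × $800,000,000 = $31,752,000.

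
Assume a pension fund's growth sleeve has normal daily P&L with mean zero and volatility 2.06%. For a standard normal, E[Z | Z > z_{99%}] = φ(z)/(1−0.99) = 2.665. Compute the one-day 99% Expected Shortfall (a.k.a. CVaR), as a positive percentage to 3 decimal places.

ES = 2.06% × 2.665 = 5.490%.

5.490%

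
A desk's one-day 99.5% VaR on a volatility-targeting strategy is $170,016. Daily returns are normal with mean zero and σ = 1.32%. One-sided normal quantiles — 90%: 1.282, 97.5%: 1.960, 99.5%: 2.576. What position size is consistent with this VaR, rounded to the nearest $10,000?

$5,000,000

VaR as a fraction of value: z·σ = 2.576 × 1.32% = 3.40032%.
Position = $170,016 / 0.0340032 = $5,000,000.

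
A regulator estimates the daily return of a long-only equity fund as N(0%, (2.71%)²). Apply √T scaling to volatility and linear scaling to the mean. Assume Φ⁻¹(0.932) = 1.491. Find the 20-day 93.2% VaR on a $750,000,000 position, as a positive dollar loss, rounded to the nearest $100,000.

$135,500,000

σ_{20d} = 2.71% × √20 = 12.119%.
VaR = 1.491 × 12.119% = 18.069%.
On $750,000,000: 0.18069 × $750,000,000 = $135,517,500.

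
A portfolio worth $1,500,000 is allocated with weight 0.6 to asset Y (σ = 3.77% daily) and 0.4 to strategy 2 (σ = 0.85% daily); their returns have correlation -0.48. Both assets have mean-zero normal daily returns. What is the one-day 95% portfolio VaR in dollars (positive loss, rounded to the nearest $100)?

σ_p² = 0.6²·3.77² + 0.4²·0.85² + 2·-0.48·0.6·0.4·3.77·0.85 = 4.4939 (%²).
σ_p = √4.4939 = 2.120%.
At 95%, z = 1.645.
VaR = 1.645 × 2.120% = 3.487%; on $1,500,000 that is $52,305.

$52,300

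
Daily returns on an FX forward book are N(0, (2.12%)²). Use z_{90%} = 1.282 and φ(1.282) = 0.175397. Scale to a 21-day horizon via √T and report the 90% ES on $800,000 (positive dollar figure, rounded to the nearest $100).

$136,300

σ_{21d} = 2.12% × √21 = 9.715%.
ES multiplier = φ(z)/(1−α) = 0.175397/0.1 = 1.754.
ES = 9.715% × 1.754 = 17.040%; on $800,000: $136,320.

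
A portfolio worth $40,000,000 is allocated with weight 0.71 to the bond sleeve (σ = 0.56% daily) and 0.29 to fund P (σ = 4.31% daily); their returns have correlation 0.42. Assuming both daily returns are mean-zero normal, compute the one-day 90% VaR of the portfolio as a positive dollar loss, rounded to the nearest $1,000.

$750,000

σ_p² = 0.71²·0.56² + 0.29²·4.31² + 2·0.42·0.71·0.29·0.56·4.31 = 2.1378 (%²).
σ_p = √2.1378 = 1.462%.
At 90%, z = 1.282.
VaR = 1.282 × 1.462% = 1.874%; on $40,000,000 that is $749,600.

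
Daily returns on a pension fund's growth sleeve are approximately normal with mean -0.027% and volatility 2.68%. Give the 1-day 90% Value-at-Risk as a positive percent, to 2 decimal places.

At 90% one-sided, z = 1.282.
VaR = −μ + z·σ = −(-0.027%) + 1.282 × 2.68% = 3.463%.

3.46%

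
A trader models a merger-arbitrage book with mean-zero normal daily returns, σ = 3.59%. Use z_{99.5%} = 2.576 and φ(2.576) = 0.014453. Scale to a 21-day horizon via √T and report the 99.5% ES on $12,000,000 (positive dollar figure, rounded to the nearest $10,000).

$5,710,000

σ_{21d} = 3.59% × √21 = 16.451%.
ES multiplier = φ(z)/(1−α) = 0.014453/0.005 = 2.891.
ES = 16.451% × 2.891 = 47.560%; on $12,000,000: $5,707,200.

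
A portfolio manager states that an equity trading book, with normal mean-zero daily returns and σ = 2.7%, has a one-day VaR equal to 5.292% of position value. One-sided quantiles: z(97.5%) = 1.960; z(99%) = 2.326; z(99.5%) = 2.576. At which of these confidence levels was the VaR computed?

Implied z = VaR/σ = 5.292 / 2.7 = 1.960.
This matches z(97.5%) = 1.960.

97.5%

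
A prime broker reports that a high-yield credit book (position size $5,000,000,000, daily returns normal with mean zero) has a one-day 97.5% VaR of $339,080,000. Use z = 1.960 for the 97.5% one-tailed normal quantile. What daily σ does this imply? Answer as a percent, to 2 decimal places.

VaR as a fraction: $339,080,000 / $5,000,000,000 = 6.782%.
σ = VaR / z = 6.782% / 1.960 = 3.460%.

3.46%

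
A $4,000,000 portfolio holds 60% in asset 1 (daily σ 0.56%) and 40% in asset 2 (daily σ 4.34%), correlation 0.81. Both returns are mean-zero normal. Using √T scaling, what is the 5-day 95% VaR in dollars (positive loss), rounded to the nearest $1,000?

σ_p = √(0.6²·0.56² + 0.4²·4.34² + 2·0.81·0.6·0.4·0.56·4.34) = 2.018%.
σ_{5d} = 2.018% × √5 = 4.512%.
z(95%) = 1.645.
VaR = 1.645 × 4.512% = 7.422%; on $4,000,000 that is $296,880.

$297,000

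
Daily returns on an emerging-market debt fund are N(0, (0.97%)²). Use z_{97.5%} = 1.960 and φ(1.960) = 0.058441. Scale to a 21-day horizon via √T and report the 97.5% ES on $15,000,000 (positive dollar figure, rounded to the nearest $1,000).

σ_{21d} = 0.97% × √21 = 4.445%.
ES multiplier = φ(z)/(1−α) = 0.058441/0.025 = 2.338.
ES = 4.445% × 2.338 = 10.392%; on $15,000,000: $1,558,800.

$1,559,000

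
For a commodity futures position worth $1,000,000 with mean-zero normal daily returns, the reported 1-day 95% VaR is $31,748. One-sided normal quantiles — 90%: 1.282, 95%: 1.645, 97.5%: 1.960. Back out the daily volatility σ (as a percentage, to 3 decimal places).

VaR as a fraction: $31,748 / $1,000,000 = 3.175%.
σ = VaR / z = 3.175% / 1.645 = 1.930%.

1.930%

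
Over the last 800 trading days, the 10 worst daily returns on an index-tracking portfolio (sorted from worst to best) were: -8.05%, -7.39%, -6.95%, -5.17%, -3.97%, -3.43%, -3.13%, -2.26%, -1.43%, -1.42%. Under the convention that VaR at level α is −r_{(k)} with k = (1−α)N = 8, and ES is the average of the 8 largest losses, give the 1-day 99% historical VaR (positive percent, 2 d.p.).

2.26%

k = 8; the 8th lowest return is -2.26%, so VaR = 2.26%.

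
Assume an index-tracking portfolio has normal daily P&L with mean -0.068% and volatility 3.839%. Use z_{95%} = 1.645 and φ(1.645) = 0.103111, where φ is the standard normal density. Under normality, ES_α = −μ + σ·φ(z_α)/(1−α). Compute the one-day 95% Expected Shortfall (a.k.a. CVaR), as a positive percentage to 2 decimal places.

7.98%

Tail multiplier: φ(z)/(1−α) = 0.103111 / 0.05 = 2.062.
ES = −(-0.068%) + 3.839% × 2.062 = 7.984%.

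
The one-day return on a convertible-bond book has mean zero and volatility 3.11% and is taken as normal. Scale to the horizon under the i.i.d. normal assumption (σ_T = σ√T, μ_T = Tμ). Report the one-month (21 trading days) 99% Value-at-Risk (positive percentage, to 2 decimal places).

33.15%

At 99%, z = 2.326.
σ_{21d} = 3.11% × √21 = 14.252%.
VaR = 2.326 × 14.252% = 33.150%.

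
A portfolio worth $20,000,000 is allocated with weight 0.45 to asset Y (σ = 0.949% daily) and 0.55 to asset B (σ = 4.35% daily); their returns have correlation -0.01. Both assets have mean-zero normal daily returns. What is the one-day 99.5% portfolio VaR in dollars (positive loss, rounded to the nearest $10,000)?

σ_p² = 0.45²·0.949² + 0.55²·4.35² + 2·-0.01·0.45·0.55·0.949·4.35 = 5.8860 (%²).
σ_p = √5.8860 = 2.426%.
At 99.5%, z = 2.576.
VaR = 2.576 × 2.426% = 6.249%; on $20,000,000 that is $1,249,800.

$1,250,000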